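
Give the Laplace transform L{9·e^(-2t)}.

L{e^(at)} = 1/(s-a), so L{e^(-2t)} = 1/(s+2). Then L{9·e^(-2t)} = 9/(s+2)

Final answer: 9/(s+2)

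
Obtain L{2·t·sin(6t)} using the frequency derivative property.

L{sin(6t)} = 6/(s² + 36). By L{t·f(t)} = -F'(s): -d/ds[6/(s² + 36)] = -(6)·(-2s)/(s² + 36)² = 12s/(s² + 36)². Then L{2·t·sin(6t)} = 2·12s/(s² + 36)² = 24s/(s² + 36)²

Final answer: 24s/(s² + 36)²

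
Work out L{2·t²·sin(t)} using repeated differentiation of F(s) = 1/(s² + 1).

F(s) = 1/(s² + 1). F'(s) = -2s/(s² + 1)². F''(s) = -2(1 - 3s²)/(s² + 1)³ = (6s² - 2)/(s² + 1)³. So L{t²·sin(t)} = (-1)² F''(s) = (6s² - 2)/(s² + 1)³. Then L{2·t²·sin(t)} = 2·(6s² - 2)/(s² + 1)³ = (12s² - 4)/(s² + 1)³

Final answer: (12s² - 4)/(s² + 1)³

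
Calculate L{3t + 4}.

L{3t + 4} = 3·L{t} + 4·L{1} = 3/s² + 4/s

Final answer: 3/s² + 4/s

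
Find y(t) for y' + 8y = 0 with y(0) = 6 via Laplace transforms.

L{y'} + 8L{y} = 0. sY - 6 + 8Y = 0. Y(s+8) = 6. Y = 6/(s+8)

Final answer: y(t) = 6e^(-8t)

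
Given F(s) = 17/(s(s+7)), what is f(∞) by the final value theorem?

f(∞) = lim_{s→0} s·17/(s(s+7)) = lim_{s→0} 17/(s+7) = 17/7 = 17/7

Final answer: 17/7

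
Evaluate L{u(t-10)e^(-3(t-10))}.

u(t-a)f(t-a) with f(t)=e^(-3t). L{e^(-3t)} = 1/(s+3). By time shift: e^(-10s)/(s+3)

Final answer: e^(-10s)/(s+3)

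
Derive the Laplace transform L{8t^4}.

L{8t^4} = 8 · L{t^4} = 8 · 24/s^5 = 192/s^5

Final answer: 192/s^5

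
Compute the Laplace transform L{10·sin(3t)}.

L{sin(ωt)} = ω/(s² + ω²), so L{sin(3t)} = 3/(s² + 9). Then L{10·sin(3t)} = 10·3/(s² + 9) = 30/(s² + 9)

Final answer: 30/(s² + 9)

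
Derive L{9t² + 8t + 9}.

L{9t² + 8t + 9} = 9·2/s³ + 8/s² + 9/s = 18/s³ + 8/s² + 9/s

Final answer: 18/s³ + 8/s² + 9/s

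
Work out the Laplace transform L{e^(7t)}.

L{e^(at)} = 1/(s-a), so L{e^(7t)} = 1/(s-7)

Final answer: 1/(s-7)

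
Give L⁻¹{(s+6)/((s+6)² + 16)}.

Using frequency shift: L⁻¹{(s-a)/((s-a)² + b²)} = e^(at)cos(bt). Here a=-6, b=4

Final answer: e^(-6t)·cos(4t)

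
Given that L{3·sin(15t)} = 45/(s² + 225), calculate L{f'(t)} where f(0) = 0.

L{f'(t)} = s·F(s) - f(0) = s·45/(s² + 225) - 0 = 45s/(s² + 225)

Final answer: 45s/(s² + 225)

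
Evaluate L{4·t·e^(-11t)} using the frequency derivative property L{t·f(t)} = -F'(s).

L{e^(-11t)} = 1/(s+11). By frequency derivative: L{t·e^(-11t)} = -d/ds[1/(s+11)] = -(-1)/(s+11)² = 1/(s+11)². Then L{4·t·e^(-11t)} = 4·1/(s+11)² = 4/(s+11)²

Final answer: 4/(s+11)²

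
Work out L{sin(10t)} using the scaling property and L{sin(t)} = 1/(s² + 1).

Using L{f(at)} = (1/a)F(s/a) with a=10: L{sin(10t)} = (1/10) · 1/((s/10)² + 1) = (1/10) · 1·100/(s² + 100) = 10/(s² + 100)

Final answer: 10/(s² + 100)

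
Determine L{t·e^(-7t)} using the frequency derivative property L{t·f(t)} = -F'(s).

L{e^(-7t)} = 1/(s+7). By frequency derivative: L{t·e^(-7t)} = -d/ds[1/(s+7)] = -(-1)/(s+7)² = 1/(s+7)²

Final answer: 1/(s+7)²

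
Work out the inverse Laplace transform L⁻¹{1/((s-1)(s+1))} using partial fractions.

Decompose: A/(s-1) + B/(s+1). A = 1/2, B = -1/2. f(t) = (e^t - e^(-t))/2

Final answer: (e^t - e^(-t))/2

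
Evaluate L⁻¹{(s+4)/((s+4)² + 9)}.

Using frequency shift: L⁻¹{(s-a)/((s-a)² + b²)} = e^(at)cos(bt). Here a=-4, b=3

Final answer: e^(-4t)·cos(3t)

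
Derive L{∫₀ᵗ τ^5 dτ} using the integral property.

L{∫₀ᵗ f(τ)dτ} = F(s)/s with f(t) = t^5. F(s) = 120/s^6, so L{∫₀ᵗ τ^5 dτ} = (120/s^6)/s = 120/s^7. (Check: ∫₀ᵗ τ^5 dτ = t^6/6.)

Final answer: 120/s^7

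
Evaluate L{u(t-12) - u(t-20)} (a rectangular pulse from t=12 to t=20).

L{u(t-a)} = e^(-as)/s. L{u(t-12) - u(t-20)} = (e^(-12s) - e^(-20s))/s

Final answer: (e^(-12s) - e^(-20s))/s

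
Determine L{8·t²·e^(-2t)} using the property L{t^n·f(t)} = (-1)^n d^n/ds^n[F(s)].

L{e^(-2t)} = 1/(s+2). d/ds[1/(s+2)] = -1/(s+2)². d²/ds²[1/(s+2)] = 2/(s+2)³. So L{t²·e^(-2t)} = (-1)² · 2/(s+2)³ = 2/(s+2)³. Then L{8·t²·e^(-2t)} = 8·2/(s+2)³ = 16/(s+2)³

Final answer: 16/(s+2)³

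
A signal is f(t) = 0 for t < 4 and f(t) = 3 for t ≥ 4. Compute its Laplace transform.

f(t) = 3·u(t-4). L{u(t-4)} = e^(-4s)/s, so L{f(t)} = 3·e^(-4s)/s

Final answer: 3·e^(-4s)/s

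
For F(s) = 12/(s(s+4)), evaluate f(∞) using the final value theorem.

f(∞) = lim_{s→0} s·12/(s(s+4)) = lim_{s→0} 12/(s+4) = 12/4 = 3

Final answer: 3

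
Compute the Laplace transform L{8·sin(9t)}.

L{sin(ωt)} = ω/(s² + ω²), so L{sin(9t)} = 9/(s² + 81). Then L{8·sin(9t)} = 8·9/(s² + 81) = 72/(s² + 81)

Final answer: 72/(s² + 81)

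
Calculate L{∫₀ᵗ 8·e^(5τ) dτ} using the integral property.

L{∫₀ᵗ f(τ)dτ} = F(s)/s with F(s) = 8/(s-5), so L{∫₀ᵗ 8·e^(5τ) dτ} = 8/(s(s-5))

Final answer: 8/(s(s-5))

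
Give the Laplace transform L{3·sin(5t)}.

L{sin(ωt)} = ω/(s² + ω²), so L{sin(5t)} = 5/(s² + 25). Then L{3·sin(5t)} = 3·5/(s² + 25) = 15/(s² + 25)

Final answer: 15/(s² + 25)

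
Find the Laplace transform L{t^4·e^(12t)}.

L{t^n·e^(at)} = n!/(s-a)^(n+1), so L{t^4·e^(12t)} = 24/(s-12)^5

Final answer: 24/(s-12)^5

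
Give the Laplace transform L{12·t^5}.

L{t^n} = n!/s^(n+1), so L{t^5} = 120/s^6. Then L{12·t^5} = 12·120/s^6 = 1440/s^6

Final answer: 1440/s^6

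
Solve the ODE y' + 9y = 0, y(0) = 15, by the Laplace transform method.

L{y'} + 9L{y} = 0. sY - 15 + 9Y = 0. Y(s+9) = 15. Y = 15/(s+9)

Final answer: y(t) = 15e^(-9t)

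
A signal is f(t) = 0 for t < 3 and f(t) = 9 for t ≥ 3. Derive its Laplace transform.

f(t) = 9·u(t-3). L{u(t-3)} = e^(-3s)/s, so L{f(t)} = 9·e^(-3s)/s

Final answer: 9·e^(-3s)/s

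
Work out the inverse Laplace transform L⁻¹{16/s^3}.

L⁻¹{n!/s^(n+1)} = t^n with n=2. So L⁻¹{2/s^3} = t^2, and L⁻¹{16/s^3} = (16/2)·t^2 = 8·t^2

Final answer: 8·t^2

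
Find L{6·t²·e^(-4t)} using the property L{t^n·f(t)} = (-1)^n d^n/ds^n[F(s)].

L{e^(-4t)} = 1/(s+4). d/ds[1/(s+4)] = -1/(s+4)². d²/ds²[1/(s+4)] = 2/(s+4)³. So L{t²·e^(-4t)} = (-1)² · 2/(s+4)³ = 2/(s+4)³. Then L{6·t²·e^(-4t)} = 6·2/(s+4)³ = 12/(s+4)³

Final answer: 12/(s+4)³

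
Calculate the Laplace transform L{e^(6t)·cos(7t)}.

L{e^(at)·cos(ωt)} = (s-a)/((s-a)² + ω²), so L{e^(6t)·cos(7t)} = (s-6)/((s-6)² + 49)

Final answer: (s-6)/((s-6)² + 49)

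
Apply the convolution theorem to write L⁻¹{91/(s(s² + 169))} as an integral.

91/(s(s² + 169)) = (1/s)·(91/(s² + 169)) = L{1}·L{7·sin(13t)}. So f(t) = 1*(7·sin(13t)) = ∫₀ᵗ 7·sin(13τ) dτ

Final answer: ∫₀ᵗ 7·sin(13τ) dτ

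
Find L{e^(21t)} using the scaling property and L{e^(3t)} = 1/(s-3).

Using L{f(at)} = (1/a)F(s/a) with a=7 and f(t) = e^(3t): L{e^(21t)} = (1/7) · 1/((s/7)-3) = (1/7) · 7/(s-21) = 1/(s-21)

Final answer: 1/(s-21)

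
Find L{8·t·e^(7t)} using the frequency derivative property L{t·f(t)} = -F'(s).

L{e^(7t)} = 1/(s-7). By frequency derivative: L{t·e^(7t)} = -d/ds[1/(s-7)] = -(-1)/(s-7)² = 1/(s-7)². Then L{8·t·e^(7t)} = 8·1/(s-7)² = 8/(s-7)²

Final answer: 8/(s-7)²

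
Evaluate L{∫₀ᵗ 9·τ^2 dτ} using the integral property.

L{∫₀ᵗ f(τ)dτ} = F(s)/s with f(t) = 9t^2. F(s) = 18/s^3, so L{∫₀ᵗ 9·τ^2 dτ} = (18/s^3)/s = 18/s^4. (Check: ∫₀ᵗ 9·τ^2 dτ = 9t^3/3.)

Final answer: 18/s^4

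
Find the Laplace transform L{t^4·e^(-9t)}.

L{t^n·e^(at)} = n!/(s-a)^(n+1), so L{t^4·e^(-9t)} = 24/(s+9)^5

Final answer: 24/(s+9)^5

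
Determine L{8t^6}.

L{t^n} = n!/s^(n+1). So L{8t^6} = 8·6!/s^7 = 5760/s^7

Final answer: 5760/s^7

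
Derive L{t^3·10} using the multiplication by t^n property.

L{10} = 10/s. d^1/ds^1[1/s] = -1/s². d^2/ds^2[1/s] = 2/s^3. d^3/ds^3[1/s] = -6/s^4. So L{t^3} = (-1)^{3}·-6/s^4 = 6/s^4. Then L{t^3·10} = 10·6/s^4 = 60/s^4

Final answer: 60/s^4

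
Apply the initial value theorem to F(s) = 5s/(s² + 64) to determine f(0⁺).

f(0⁺) = lim_{s→∞} s·5s/(s² + 64) = lim_{s→∞} 5s²/(s² + 64) = 5

Final answer: 5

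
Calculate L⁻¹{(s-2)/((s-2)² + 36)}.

Using frequency shift: L⁻¹{(s-a)/((s-a)² + b²)} = e^(at)cos(bt). Here a=2, b=6

Final answer: e^(2t)·cos(6t)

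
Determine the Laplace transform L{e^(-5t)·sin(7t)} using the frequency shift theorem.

Frequency shift: L{e^(at)f(t)} = F(s-a). L{e^(-5t)·sin(7t)} = 7/((s+5)² + 49)

Final answer: 7/((s+5)² + 49)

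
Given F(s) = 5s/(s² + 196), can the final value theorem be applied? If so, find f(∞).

The final value theorem requires all poles of sF(s) in the left half-plane. sF(s) = 5s²/(s² + 196) has poles at s = ±14i (imaginary axis). Theorem does NOT apply (oscillatory system).

Final answer: Not applicable (oscillatory)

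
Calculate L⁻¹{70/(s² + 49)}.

This is the form c·a/(s² + a²) with a = 7, c = 10. L⁻¹ = 10·sin(7t)

Final answer: 10·sin(7t)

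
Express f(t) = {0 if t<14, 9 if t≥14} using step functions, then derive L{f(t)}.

f(t) = 9·u(t-14). L{u(t-14)} = e^(-14s)/s, so L{f(t)} = 9·e^(-14s)/s

Final answer: 9·e^(-14s)/s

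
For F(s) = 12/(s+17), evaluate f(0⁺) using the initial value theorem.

f(0⁺) = lim_{s→∞} s·12/(s+17) = lim_{s→∞} 12s/(s+17) = 12

Final answer: 12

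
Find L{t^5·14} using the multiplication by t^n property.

L{14} = 14/s. d^1/ds^1[1/s] = -1/s². d^2/ds^2[1/s] = 2/s^3. d^3/ds^3[1/s] = -6/s^4. d^4/ds^4[1/s] = 24/s^5. d^5/ds^5[1/s] = -120/s^6. So L{t^5} = (-1)^{5}·-120/s^6 = 120/s^6. Then L{t^5·14} = 14·120/s^6 = 1680/s^6

Final answer: 1680/s^6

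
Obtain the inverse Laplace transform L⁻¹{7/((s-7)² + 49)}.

Using frequency shift, L⁻¹{7/((s-7)² + 49)} = e^(7t)·sin(7t)

Final answer: e^(7t)·sin(7t)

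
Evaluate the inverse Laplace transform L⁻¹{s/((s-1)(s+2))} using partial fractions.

Using partial fractions, f(t) = (e^t + 2e^(-2t))/3

Final answer: (e^t + 2e^(-2t))/3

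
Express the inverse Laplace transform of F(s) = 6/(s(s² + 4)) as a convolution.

6/(s(s² + 4)) = (1/s)·(6/(s² + 4)) = L{1}·L{3·sin(2t)}. So f(t) = 1*(3·sin(2t)) = ∫₀ᵗ 3·sin(2τ) dτ

Final answer: ∫₀ᵗ 3·sin(2τ) dτ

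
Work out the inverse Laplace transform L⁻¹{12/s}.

L⁻¹{c/s} = c, so L⁻¹{12/s} = 12

Final answer: 12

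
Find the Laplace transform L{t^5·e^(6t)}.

L{t^n·e^(at)} = n!/(s-a)^(n+1), so L{t^5·e^(6t)} = 120/(s-6)^6

Final answer: 120/(s-6)^6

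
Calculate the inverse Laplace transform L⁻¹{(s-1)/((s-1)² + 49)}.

Using frequency shift, L⁻¹{(s-1)/((s-1)² + 49)} = e^t·cos(7t)

Final answer: e^t·cos(7t)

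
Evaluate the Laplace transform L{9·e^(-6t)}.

L{e^(at)} = 1/(s-a), so L{e^(-6t)} = 1/(s+6). Then L{9·e^(-6t)} = 9/(s+6)

Final answer: 9/(s+6)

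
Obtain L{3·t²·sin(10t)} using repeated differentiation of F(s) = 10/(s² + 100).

F(s) = 10/(s² + 100). F'(s) = -20s/(s² + 100)². F''(s) = -20(100 - 3s²)/(s² + 100)³ = (60s² - 2000)/(s² + 100)³. So L{t²·sin(10t)} = (-1)² F''(s) = (60s² - 2000)/(s² + 100)³. Then L{3·t²·sin(10t)} = 3·(60s² - 2000)/(s² + 100)³ = (180s² - 6000)/(s² + 100)³

Final answer: (180s² - 6000)/(s² + 100)³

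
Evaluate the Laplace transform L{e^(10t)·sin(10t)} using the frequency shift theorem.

Frequency shift: L{e^(at)f(t)} = F(s-a). L{e^(10t)·sin(10t)} = 10/((s-10)² + 100)

Final answer: 10/((s-10)² + 100)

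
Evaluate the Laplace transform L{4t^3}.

L{4t^3} = 4 · L{t^3} = 4 · 6/s^4 = 24/s^4

Final answer: 24/s^4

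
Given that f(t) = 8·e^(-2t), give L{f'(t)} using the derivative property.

f(0) = 8, F(s) = 8/(s+2). L{f'(t)} = s·F(s) - f(0) = 8s/(s+2) - 8 = (8s - 8(s+2))/(s+2) = -16/(s+2)

Final answer: -16/(s+2)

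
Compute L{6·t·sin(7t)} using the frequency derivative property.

L{sin(7t)} = 7/(s² + 49). By L{t·f(t)} = -F'(s): -d/ds[7/(s² + 49)] = -(7)·(-2s)/(s² + 49)² = 14s/(s² + 49)². Then L{6·t·sin(7t)} = 6·14s/(s² + 49)² = 84s/(s² + 49)²

Final answer: 84s/(s² + 49)²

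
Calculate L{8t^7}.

L{t^n} = n!/s^(n+1). So L{8t^7} = 8·7!/s^8 = 40320/s^8

Final answer: 40320/s^8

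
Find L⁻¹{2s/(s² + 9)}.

This is the form c·s/(s² + a²) with a = 3, c = 2. L⁻¹ = 2·cos(3t)

Final answer: 2·cos(3t)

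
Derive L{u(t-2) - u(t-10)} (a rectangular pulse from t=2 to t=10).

L{u(t-a)} = e^(-as)/s. L{u(t-2) - u(t-10)} = (e^(-2s) - e^(-10s))/s

Final answer: (e^(-2s) - e^(-10s))/s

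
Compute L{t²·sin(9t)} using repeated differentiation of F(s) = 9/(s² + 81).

F(s) = 9/(s² + 81). F'(s) = -18s/(s² + 81)². F''(s) = -18(81 - 3s²)/(s² + 81)³ = (54s² - 1458)/(s² + 81)³. So L{t²·sin(9t)} = (-1)² F''(s) = (54s² - 1458)/(s² + 81)³

Final answer: (54s² - 1458)/(s² + 81)³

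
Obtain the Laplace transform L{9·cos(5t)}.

L{cos(ωt)} = s/(s² + ω²), so L{cos(5t)} = s/(s² + 25). Then L{9·cos(5t)} = 9·s/(s² + 25) = 9s/(s² + 25)

Final answer: 9s/(s² + 25)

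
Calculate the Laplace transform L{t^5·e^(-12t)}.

L{t^n·e^(at)} = n!/(s-a)^(n+1), so L{t^5·e^(-12t)} = 120/(s+12)^6

Final answer: 120/(s+12)^6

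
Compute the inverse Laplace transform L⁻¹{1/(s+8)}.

L⁻¹{1/(s-a)} = e^(at), so L⁻¹{1/(s+8)} = e^(-8t)

Final answer: e^(-8t)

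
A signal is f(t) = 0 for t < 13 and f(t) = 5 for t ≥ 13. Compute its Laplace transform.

f(t) = 5·u(t-13). L{u(t-13)} = e^(-13s)/s, so L{f(t)} = 5·e^(-13s)/s

Final answer: 5·e^(-13s)/s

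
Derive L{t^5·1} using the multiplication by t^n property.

L{1} = 1/s. d^1/ds^1[1/s] = -1/s². d^2/ds^2[1/s] = 2/s^3. d^3/ds^3[1/s] = -6/s^4. d^4/ds^4[1/s] = 24/s^5. d^5/ds^5[1/s] = -120/s^6. So L{t^5} = (-1)^{5}·-120/s^6 = 120/s^6

Final answer: 120/s^6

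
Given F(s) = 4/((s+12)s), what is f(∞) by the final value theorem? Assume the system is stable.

f(∞) = lim_{s→0} sF(s) = lim_{s→0} 4/(s+12) = 1/3

Final answer: 1/3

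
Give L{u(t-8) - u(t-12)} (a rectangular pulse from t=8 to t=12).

L{u(t-a)} = e^(-as)/s. L{u(t-8) - u(t-12)} = (e^(-8s) - e^(-12s))/s

Final answer: (e^(-8s) - e^(-12s))/s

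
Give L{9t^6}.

L{t^n} = n!/s^(n+1). So L{9t^6} = 9·6!/s^7 = 6480/s^7

Final answer: 6480/s^7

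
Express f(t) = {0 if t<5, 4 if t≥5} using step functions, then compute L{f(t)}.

f(t) = 4·u(t-5). L{u(t-5)} = e^(-5s)/s, so L{f(t)} = 4·e^(-5s)/s

Final answer: 4·e^(-5s)/s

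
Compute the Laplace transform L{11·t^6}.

L{t^n} = n!/s^(n+1), so L{t^6} = 720/s^7. Then L{11·t^6} = 11·720/s^7 = 7920/s^7

Final answer: 7920/s^7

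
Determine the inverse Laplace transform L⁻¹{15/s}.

L⁻¹{c/s} = c, so L⁻¹{15/s} = 15

Final answer: 15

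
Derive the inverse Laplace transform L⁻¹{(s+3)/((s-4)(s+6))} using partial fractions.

Using partial fractions, f(t) = (7e^(4t) + 3e^(-6t))/10

Final answer: (7e^(4t) + 3e^(-6t))/10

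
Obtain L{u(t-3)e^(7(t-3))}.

u(t-a)f(t-a) with f(t)=e^(7t). L{e^(7t)} = 1/(s-7). By time shift: e^(-3s)/(s-7)

Final answer: e^(-3s)/(s-7)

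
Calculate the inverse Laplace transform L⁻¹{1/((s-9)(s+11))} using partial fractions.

Decompose: A/(s-9) + B/(s+11). A = 1/20, B = -1/20. f(t) = (e^(9t) - e^(-11t))/20

Final answer: (e^(9t) - e^(-11t))/20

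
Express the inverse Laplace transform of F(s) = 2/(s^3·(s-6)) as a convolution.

2/(s^3·(s-6)) = (2/s^3)·(1/(s-6)) = L{t^2}·L{e^(6t)}. So f(t) = t^2*e^(6t) = ∫₀ᵗ τ^2·e^(6(t-τ)) dτ

Final answer: ∫₀ᵗ τ^2·e^(6(t-τ)) dτ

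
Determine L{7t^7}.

L{t^n} = n!/s^(n+1). So L{7t^7} = 7·7!/s^8 = 35280/s^8

Final answer: 35280/s^8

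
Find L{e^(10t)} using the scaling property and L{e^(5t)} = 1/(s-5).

Using L{f(at)} = (1/a)F(s/a) with a=2 and f(t) = e^(5t): L{e^(10t)} = (1/2) · 1/((s/2)-5) = (1/2) · 2/(s-10) = 1/(s-10)

Final answer: 1/(s-10)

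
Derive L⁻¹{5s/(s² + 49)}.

This is the form c·s/(s² + a²) with a = 7, c = 5. L⁻¹ = 5·cos(7t)

Final answer: 5·cos(7t)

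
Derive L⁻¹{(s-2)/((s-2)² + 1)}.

Using frequency shift: L⁻¹{(s-a)/((s-a)² + b²)} = e^(at)cos(bt). Here a=2, b=1

Final answer: e^(2t)·cos(t)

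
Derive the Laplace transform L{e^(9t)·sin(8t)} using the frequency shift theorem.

Frequency shift: L{e^(at)f(t)} = F(s-a). L{e^(9t)·sin(8t)} = 8/((s-9)² + 64)

Final answer: 8/((s-9)² + 64)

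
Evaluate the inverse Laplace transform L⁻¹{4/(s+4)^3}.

L⁻¹{n!/(s-a)^(n+1)} = t^n·e^(at) with n=2, a=-4. So L⁻¹{2/(s+4)^3} = t^2·e^(-4t), and L⁻¹{4/(s+4)^3} = (4/2)·t^2·e^(-4t) = 2·t^2·e^(-4t)

Final answer: 2·t^2·e^(-4t)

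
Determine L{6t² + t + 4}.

L{6t² + t + 4} = 6·2/s³ + 1/s² + 4/s = 12/s³ + 1/s² + 4/s

Final answer: 12/s³ + 1/s² + 4/s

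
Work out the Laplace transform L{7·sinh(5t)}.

L{sinh(ωt)} = ω/(s² - ω²), so L{sinh(5t)} = 5/(s² - 25). Then L{7·sinh(5t)} = 7·5/(s² - 25) = 35/(s² - 25)

Final answer: 35/(s² - 25)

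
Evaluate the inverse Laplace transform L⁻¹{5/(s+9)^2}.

L⁻¹{n!/(s-a)^(n+1)} = t^n·e^(at) with n=1, a=-9. So L⁻¹{1/(s+9)^2} = t·e^(-9t), and L⁻¹{5/(s+9)^2} = (5/1)·t·e^(-9t) = 5·t·e^(-9t)

Final answer: 5·t·e^(-9t)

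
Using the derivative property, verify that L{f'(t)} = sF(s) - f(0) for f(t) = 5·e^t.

f'(t) = 5e^t. Direct: L{f'(t)} = 5/(s-1). Property: s·5/(s-1) - 5 = (5s - 5(s-1))/(s-1) = 5/(s-1). ✓

Final answer: 5/(s-1)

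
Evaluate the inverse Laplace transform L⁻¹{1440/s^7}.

L⁻¹{n!/s^(n+1)} = t^n with n=6. So L⁻¹{720/s^7} = t^6, and L⁻¹{1440/s^7} = (1440/720)·t^6 = 2·t^6

Final answer: 2·t^6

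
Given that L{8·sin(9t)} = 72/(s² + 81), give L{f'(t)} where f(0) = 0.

L{f'(t)} = s·F(s) - f(0) = s·72/(s² + 81) - 0 = 72s/(s² + 81)

Final answer: 72s/(s² + 81)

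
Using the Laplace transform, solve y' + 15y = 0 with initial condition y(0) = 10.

L{y'} + 15L{y} = 0. sY - 10 + 15Y = 0. Y(s+15) = 10. Y = 10/(s+15)

Final answer: y(t) = 10e^(-15t)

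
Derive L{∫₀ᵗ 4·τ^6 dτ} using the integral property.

L{∫₀ᵗ f(τ)dτ} = F(s)/s with f(t) = 4t^6. F(s) = 2880/s^7, so L{∫₀ᵗ 4·τ^6 dτ} = (2880/s^7)/s = 2880/s^8. (Check: ∫₀ᵗ 4·τ^6 dτ = 4t^7/7.)

Final answer: 2880/s^8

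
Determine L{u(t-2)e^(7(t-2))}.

u(t-a)f(t-a) with f(t)=e^(7t). L{e^(7t)} = 1/(s-7). By time shift: e^(-2s)/(s-7)

Final answer: e^(-2s)/(s-7)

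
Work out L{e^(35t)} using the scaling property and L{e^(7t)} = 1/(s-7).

Using L{f(at)} = (1/a)F(s/a) with a=5 and f(t) = e^(7t): L{e^(35t)} = (1/5) · 1/((s/5)-7) = (1/5) · 5/(s-35) = 1/(s-35)

Final answer: 1/(s-35)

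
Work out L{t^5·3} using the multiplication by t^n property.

L{3} = 3/s. d^1/ds^1[1/s] = -1/s². d^2/ds^2[1/s] = 2/s^3. d^3/ds^3[1/s] = -6/s^4. d^4/ds^4[1/s] = 24/s^5. d^5/ds^5[1/s] = -120/s^6. So L{t^5} = (-1)^{5}·-120/s^6 = 120/s^6. Then L{t^5·3} = 3·120/s^6 = 360/s^6

Final answer: 360/s^6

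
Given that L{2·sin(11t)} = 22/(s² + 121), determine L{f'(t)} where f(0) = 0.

L{f'(t)} = s·F(s) - f(0) = s·22/(s² + 121) - 0 = 22s/(s² + 121)

Final answer: 22s/(s² + 121)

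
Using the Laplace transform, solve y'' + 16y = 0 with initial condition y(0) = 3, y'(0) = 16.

L{y''} + 16L{y} = 0. s²Y - 3s - 16 + 16Y = 0. Y(s² + 16) = 3s + 16. Y = (3s + 16)/(s² + 16). Inverting: y(t) = 3cos(4t) + 4sin(4t)

Final answer: y(t) = 3cos(4t) + 4sin(4t)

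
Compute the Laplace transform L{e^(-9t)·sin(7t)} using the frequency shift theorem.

Frequency shift: L{e^(at)f(t)} = F(s-a). L{e^(-9t)·sin(7t)} = 7/((s+9)² + 49)

Final answer: 7/((s+9)² + 49)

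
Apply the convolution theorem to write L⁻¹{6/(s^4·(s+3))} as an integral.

6/(s^4·(s+3)) = (6/s^4)·(1/(s+3)) = L{t^3}·L{e^(-3t)}. So f(t) = t^3*e^(-3t) = ∫₀ᵗ τ^3·e^(-3(t-τ)) dτ

Final answer: ∫₀ᵗ τ^3·e^(-3(t-τ)) dτ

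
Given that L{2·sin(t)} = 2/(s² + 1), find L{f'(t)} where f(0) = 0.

L{f'(t)} = s·F(s) - f(0) = s·2/(s² + 1) - 0 = 2s/(s² + 1)

Final answer: 2s/(s² + 1)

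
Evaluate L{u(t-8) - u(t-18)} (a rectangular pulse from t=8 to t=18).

L{u(t-a)} = e^(-as)/s. L{u(t-8) - u(t-18)} = (e^(-8s) - e^(-18s))/s

Final answer: (e^(-8s) - e^(-18s))/s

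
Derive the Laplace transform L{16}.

L{16} = 16 · L{1} = 16/s

Final answer: 16/s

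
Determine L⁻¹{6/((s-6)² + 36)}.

Form: b/((s-a)² + b²) → e^(at)sin(bt). With a=6, b=6

Final answer: e^(6t)·sin(6t)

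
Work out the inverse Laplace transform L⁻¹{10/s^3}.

L⁻¹{n!/s^(n+1)} = t^n with n=2. So L⁻¹{2/s^3} = t^2, and L⁻¹{10/s^3} = (10/2)·t^2 = 5·t^2

Final answer: 5·t^2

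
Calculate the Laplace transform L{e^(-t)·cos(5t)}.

L{e^(at)·cos(ωt)} = (s-a)/((s-a)² + ω²), so L{e^(-t)·cos(5t)} = (s+1)/((s+1)² + 25)

Final answer: (s+1)/((s+1)² + 25)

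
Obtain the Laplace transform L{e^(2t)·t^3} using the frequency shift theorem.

L{e^(at)·t^n} = n!/(s-a)^(n+1), so L{e^(2t)·t^3} = 6/(s-2)^4

Final answer: 6/(s-2)^4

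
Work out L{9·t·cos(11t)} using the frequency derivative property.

L{cos(11t)} = s/(s² + 121). Derivative: d/ds[s/(s² + 121)] = [(s² + 121) - s·2s]/(s² + 121)² = (121 - s²)/(s² + 121)². So L{t·cos(11t)} = -F'(s) = (s² - 121)/(s² + 121)². Then L{9·t·cos(11t)} = 9·(s² - 121)/(s² + 121)²

Final answer: 9·(s² - 121)/(s² + 121)²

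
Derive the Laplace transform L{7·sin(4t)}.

L{sin(ωt)} = ω/(s² + ω²), so L{sin(4t)} = 4/(s² + 16). Then L{7·sin(4t)} = 7·4/(s² + 16) = 28/(s² + 16)

Final answer: 28/(s² + 16)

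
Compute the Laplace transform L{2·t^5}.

L{t^n} = n!/s^(n+1), so L{t^5} = 120/s^6. Then L{2·t^5} = 2·120/s^6 = 240/s^6

Final answer: 240/s^6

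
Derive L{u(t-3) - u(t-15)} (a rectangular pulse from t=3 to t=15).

L{u(t-a)} = e^(-as)/s. L{u(t-3) - u(t-15)} = (e^(-3s) - e^(-15s))/s

Final answer: (e^(-3s) - e^(-15s))/s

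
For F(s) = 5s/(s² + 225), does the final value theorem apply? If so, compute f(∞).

The final value theorem requires all poles of sF(s) in the left half-plane. sF(s) = 5s²/(s² + 225) has poles at s = ±15i (imaginary axis). Theorem does NOT apply (oscillatory system).

Final answer: Not applicable (oscillatory)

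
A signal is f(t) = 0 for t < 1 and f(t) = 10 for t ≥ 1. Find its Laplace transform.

f(t) = 10·u(t-1). L{u(t-1)} = e^(-s)/s, so L{f(t)} = 10·e^(-s)/s

Final answer: 10·e^(-s)/s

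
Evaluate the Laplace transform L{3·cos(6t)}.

L{cos(ωt)} = s/(s² + ω²), so L{cos(6t)} = s/(s² + 36). Then L{3·cos(6t)} = 3·s/(s² + 36) = 3s/(s² + 36)

Final answer: 3s/(s² + 36)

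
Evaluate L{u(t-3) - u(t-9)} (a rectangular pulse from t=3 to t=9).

L{u(t-a)} = e^(-as)/s. L{u(t-3) - u(t-9)} = (e^(-3s) - e^(-9s))/s

Final answer: (e^(-3s) - e^(-9s))/s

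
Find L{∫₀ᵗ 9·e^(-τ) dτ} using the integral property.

L{∫₀ᵗ f(τ)dτ} = F(s)/s with F(s) = 9/(s+1), so L{∫₀ᵗ 9·e^(-τ) dτ} = 9/(s(s+1))

Final answer: 9/(s(s+1))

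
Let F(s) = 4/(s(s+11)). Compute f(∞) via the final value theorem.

f(∞) = lim_{s→0} s·4/(s(s+11)) = lim_{s→0} 4/(s+11) = 4/11 = 4/11

Final answer: 4/11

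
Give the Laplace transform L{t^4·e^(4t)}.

L{t^n·e^(at)} = n!/(s-a)^(n+1), so L{t^4·e^(4t)} = 24/(s-4)^5

Final answer: 24/(s-4)^5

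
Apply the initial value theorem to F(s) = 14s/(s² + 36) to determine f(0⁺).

f(0⁺) = lim_{s→∞} s·14s/(s² + 36) = lim_{s→∞} 14s²/(s² + 36) = 14

Final answer: 14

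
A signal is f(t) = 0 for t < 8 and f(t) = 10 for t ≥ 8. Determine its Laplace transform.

f(t) = 10·u(t-8). L{u(t-8)} = e^(-8s)/s, so L{f(t)} = 10·e^(-8s)/s

Final answer: 10·e^(-8s)/s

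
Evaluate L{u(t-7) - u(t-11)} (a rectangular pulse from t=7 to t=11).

L{u(t-a)} = e^(-as)/s. L{u(t-7) - u(t-11)} = (e^(-7s) - e^(-11s))/s

Final answer: (e^(-7s) - e^(-11s))/s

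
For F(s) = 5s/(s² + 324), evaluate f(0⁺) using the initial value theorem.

f(0⁺) = lim_{s→∞} s·5s/(s² + 324) = lim_{s→∞} 5s²/(s² + 324) = 5

Final answer: 5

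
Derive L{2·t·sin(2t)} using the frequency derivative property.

L{sin(2t)} = 2/(s² + 4). By L{t·f(t)} = -F'(s): -d/ds[2/(s² + 4)] = -(2)·(-2s)/(s² + 4)² = 4s/(s² + 4)². Then L{2·t·sin(2t)} = 2·4s/(s² + 4)² = 8s/(s² + 4)²

Final answer: 8s/(s² + 4)²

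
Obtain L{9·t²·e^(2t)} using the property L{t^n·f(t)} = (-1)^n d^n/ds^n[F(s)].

L{e^(2t)} = 1/(s-2). d/ds[1/(s-2)] = -1/(s-2)². d²/ds²[1/(s-2)] = 2/(s-2)³. So L{t²·e^(2t)} = (-1)² · 2/(s-2)³ = 2/(s-2)³. Then L{9·t²·e^(2t)} = 9·2/(s-2)³ = 18/(s-2)³

Final answer: 18/(s-2)³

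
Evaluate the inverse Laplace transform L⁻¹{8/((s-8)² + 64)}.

Using frequency shift, L⁻¹{8/((s-8)² + 64)} = e^(8t)·sin(8t)

Final answer: e^(8t)·sin(8t)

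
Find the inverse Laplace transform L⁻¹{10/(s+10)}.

L⁻¹{1/(s-a)} = e^(at), so L⁻¹{1/(s+10)} = e^(-10t), and L⁻¹{10/(s+10)} = 10·e^(-10t)

Final answer: 10·e^(-10t)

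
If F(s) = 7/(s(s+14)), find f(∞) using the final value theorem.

f(∞) = lim_{s→0} s·7/(s(s+14)) = lim_{s→0} 7/(s+14) = 7/14 = 1/2

Final answer: 1/2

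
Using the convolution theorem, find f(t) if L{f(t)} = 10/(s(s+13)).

10/(s(s+13)) = (10/s)·(1/(s+13)) = L{10}·L{e^(-13t)}. By convolution, f(t) = 10*e^(-13t) = ∫₀ᵗ 10·e^(-13τ) dτ = 10·(1 - e^(-13t))/13

Final answer: 10·(1 - e^(-13t))/13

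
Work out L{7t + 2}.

L{7t + 2} = 7·L{t} + 2·L{1} = 7/s² + 2/s

Final answer: 7/s² + 2/s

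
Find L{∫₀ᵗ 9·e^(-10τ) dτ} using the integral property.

L{∫₀ᵗ f(τ)dτ} = F(s)/s with F(s) = 9/(s+10), so L{∫₀ᵗ 9·e^(-10τ) dτ} = 9/(s(s+10))

Final answer: 9/(s(s+10))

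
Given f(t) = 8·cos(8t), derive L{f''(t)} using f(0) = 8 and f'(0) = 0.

F(s) = 8s/(s² + 64). L{f''(t)} = s²F(s) - sf(0) - f'(0) = 8s³/(s² + 64) - 8s = (8s³ - 8s(s² + 64))/(s² + 64) = -512s/(s² + 64)

Final answer: -512s/(s² + 64)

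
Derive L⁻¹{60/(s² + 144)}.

This is the form c·a/(s² + a²) with a = 12, c = 5. L⁻¹ = 5·sin(12t)

Final answer: 5·sin(12t)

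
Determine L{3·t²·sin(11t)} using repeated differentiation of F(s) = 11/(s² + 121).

F(s) = 11/(s² + 121). F'(s) = -22s/(s² + 121)². F''(s) = -22(121 - 3s²)/(s² + 121)³ = (66s² - 2662)/(s² + 121)³. So L{t²·sin(11t)} = (-1)² F''(s) = (66s² - 2662)/(s² + 121)³. Then L{3·t²·sin(11t)} = 3·(66s² - 2662)/(s² + 121)³ = (198s² - 7986)/(s² + 121)³

Final answer: (198s² - 7986)/(s² + 121)³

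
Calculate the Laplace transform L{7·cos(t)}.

L{cos(ωt)} = s/(s² + ω²), so L{cos(t)} = s/(s² + 1). Then L{7·cos(t)} = 7·s/(s² + 1) = 7s/(s² + 1)

Final answer: 7s/(s² + 1)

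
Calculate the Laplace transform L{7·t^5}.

L{t^n} = n!/s^(n+1), so L{t^5} = 120/s^6. Then L{7·t^5} = 7·120/s^6 = 840/s^6

Final answer: 840/s^6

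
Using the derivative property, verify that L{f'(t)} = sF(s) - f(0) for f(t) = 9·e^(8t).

f'(t) = 72e^(8t). Direct: L{f'(t)} = 72/(s-8). Property: s·9/(s-8) - 9 = (9s - 9(s-8))/(s-8) = 72/(s-8). ✓

Final answer: 72/(s-8)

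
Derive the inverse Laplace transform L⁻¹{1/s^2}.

L⁻¹{n!/s^(n+1)} = t^n with n=1. So L⁻¹{1/s^2} = t

Final answer: t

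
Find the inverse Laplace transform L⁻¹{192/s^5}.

L⁻¹{n!/s^(n+1)} = t^n with n=4. So L⁻¹{24/s^5} = t^4, and L⁻¹{192/s^5} = (192/24)·t^4 = 8·t^4

Final answer: 8·t^4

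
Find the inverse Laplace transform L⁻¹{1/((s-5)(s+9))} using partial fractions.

Decompose: A/(s-5) + B/(s+9). A = 1/14, B = -1/14. f(t) = (e^(5t) - e^(-9t))/14

Final answer: (e^(5t) - e^(-9t))/14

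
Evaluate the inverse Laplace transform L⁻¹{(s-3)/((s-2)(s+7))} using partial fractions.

Using partial fractions, f(t) = (-e^(2t) + 10e^(-7t))/9

Final answer: (-e^(2t) + 10e^(-7t))/9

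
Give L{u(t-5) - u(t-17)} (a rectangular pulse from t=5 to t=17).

L{u(t-a)} = e^(-as)/s. L{u(t-5) - u(t-17)} = (e^(-5s) - e^(-17s))/s

Final answer: (e^(-5s) - e^(-17s))/s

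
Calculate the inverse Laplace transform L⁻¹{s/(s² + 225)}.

L⁻¹{s/(s² + 225)} = cos(15t)

Final answer: cos(15t)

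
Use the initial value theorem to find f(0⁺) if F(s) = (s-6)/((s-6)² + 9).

f(0⁺) = lim_{s→∞} sF(s) = lim_{s→∞} s(s-6)/((s-6)² + 9) = 1

Final answer: 1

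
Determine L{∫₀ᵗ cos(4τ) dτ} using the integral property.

L{∫₀ᵗ f(τ)dτ} = F(s)/s with F(s) = s/(s² + 16), so the result is (s/(s² + 16))/s = 1/(s² + 16)

Final answer: 1/(s² + 16)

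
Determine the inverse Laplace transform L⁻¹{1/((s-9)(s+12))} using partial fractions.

Decompose: A/(s-9) + B/(s+12). A = 1/21, B = -1/21. f(t) = (e^(9t) - e^(-12t))/21

Final answer: (e^(9t) - e^(-12t))/21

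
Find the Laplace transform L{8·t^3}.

L{t^n} = n!/s^(n+1), so L{t^3} = 6/s^4. Then L{8·t^3} = 8·6/s^4 = 48/s^4

Final answer: 48/s^4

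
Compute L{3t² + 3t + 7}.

L{3t² + 3t + 7} = 3·2/s³ + 3/s² + 7/s = 6/s³ + 3/s² + 7/s

Final answer: 6/s³ + 3/s² + 7/s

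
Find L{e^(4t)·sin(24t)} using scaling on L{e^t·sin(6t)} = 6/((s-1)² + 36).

Scaling with a=4: L{e^(4t)·sin(24t)} = (1/4) · 6/((s/4-1)² + 36). Simplifying: 24/((s-4)² + 576)

Final answer: 24/((s-4)² + 576)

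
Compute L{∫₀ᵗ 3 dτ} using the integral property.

L{∫₀ᵗ f(τ)dτ} = F(s)/s with f(t) = 3. F(s) = 3/s, so L{∫₀ᵗ 3 dτ} = (3/s)/s = 3/s². (Check: ∫₀ᵗ 3 dτ = 3t.)

Final answer: 3/s²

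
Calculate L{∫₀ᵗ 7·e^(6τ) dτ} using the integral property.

L{∫₀ᵗ f(τ)dτ} = F(s)/s with F(s) = 7/(s-6), so L{∫₀ᵗ 7·e^(6τ) dτ} = 7/(s(s-6))

Final answer: 7/(s(s-6))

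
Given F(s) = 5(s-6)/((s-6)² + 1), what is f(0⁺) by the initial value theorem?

f(0⁺) = lim_{s→∞} sF(s) = lim_{s→∞} 5s(s-6)/((s-6)² + 1) = 5

Final answer: 5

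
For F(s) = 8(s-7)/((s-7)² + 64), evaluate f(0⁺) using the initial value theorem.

f(0⁺) = lim_{s→∞} sF(s) = lim_{s→∞} 8s(s-7)/((s-7)² + 64) = 8

Final answer: 8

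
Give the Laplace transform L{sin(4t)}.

L{sin(ωt)} = ω/(s² + ω²), so L{sin(4t)} = 4/(s² + 16)

Final answer: 4/(s² + 16)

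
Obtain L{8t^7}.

L{t^n} = n!/s^(n+1). So L{8t^7} = 8·7!/s^8 = 40320/s^8

Final answer: 40320/s^8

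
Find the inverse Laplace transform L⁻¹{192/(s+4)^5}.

L⁻¹{n!/(s-a)^(n+1)} = t^n·e^(at) with n=4, a=-4. So L⁻¹{24/(s+4)^5} = t^4·e^(-4t), and L⁻¹{192/(s+4)^5} = (192/24)·t^4·e^(-4t) = 8·t^4·e^(-4t)

Final answer: 8·t^4·e^(-4t)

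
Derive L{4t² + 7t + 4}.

L{4t² + 7t + 4} = 4·2/s³ + 7/s² + 4/s = 8/s³ + 7/s² + 4/s

Final answer: 8/s³ + 7/s² + 4/s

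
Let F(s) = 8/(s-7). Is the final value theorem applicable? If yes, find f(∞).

sF(s) = 8s/(s-7) has a pole at s = 7 in the right half-plane. Theorem does NOT apply (unstable system; f(t) = 8·e^(7t) grows without bound).

Final answer: Not applicable (unstable)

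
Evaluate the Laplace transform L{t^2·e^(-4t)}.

L{t^n·e^(at)} = n!/(s-a)^(n+1), so L{t^2·e^(-4t)} = 2/(s+4)^3

Final answer: 2/(s+4)^3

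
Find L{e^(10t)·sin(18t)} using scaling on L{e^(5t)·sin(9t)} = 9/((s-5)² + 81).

Scaling with a=2: L{e^(10t)·sin(18t)} = (1/2) · 9/((s/2-5)² + 81). Simplifying: 18/((s-10)² + 324)

Final answer: 18/((s-10)² + 324)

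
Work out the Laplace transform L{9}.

L{9} = 9 · L{1} = 9/s

Final answer: 9/s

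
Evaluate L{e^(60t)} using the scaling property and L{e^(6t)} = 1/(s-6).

Using L{f(at)} = (1/a)F(s/a) with a=10 and f(t) = e^(6t): L{e^(60t)} = (1/10) · 1/((s/10)-6) = (1/10) · 10/(s-60) = 1/(s-60)

Final answer: 1/(s-60)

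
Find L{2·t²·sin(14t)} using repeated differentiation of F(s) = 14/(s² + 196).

F(s) = 14/(s² + 196). F'(s) = -28s/(s² + 196)². F''(s) = -28(196 - 3s²)/(s² + 196)³ = (84s² - 5488)/(s² + 196)³. So L{t²·sin(14t)} = (-1)² F''(s) = (84s² - 5488)/(s² + 196)³. Then L{2·t²·sin(14t)} = 2·(84s² - 5488)/(s² + 196)³ = (168s² - 10976)/(s² + 196)³

Final answer: (168s² - 10976)/(s² + 196)³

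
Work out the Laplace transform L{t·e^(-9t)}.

L{t^n·e^(at)} = n!/(s-a)^(n+1), so L{t·e^(-9t)} = 1/(s+9)^2

Final answer: 1/(s+9)^2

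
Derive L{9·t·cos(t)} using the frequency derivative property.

L{cos(t)} = s/(s² + 1). Derivative: d/ds[s/(s² + 1)] = [(s² + 1) - s·2s]/(s² + 1)² = (1 - s²)/(s² + 1)². So L{t·cos(t)} = -F'(s) = (s² - 1)/(s² + 1)². Then L{9·t·cos(t)} = 9·(s² - 1)/(s² + 1)²

Final answer: 9·(s² - 1)/(s² + 1)²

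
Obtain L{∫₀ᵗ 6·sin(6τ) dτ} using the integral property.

L{∫₀ᵗ f(τ)dτ} = F(s)/s with F(s) = 36/(s² + 36), so the result is (36/(s² + 36))/s = 36/(s(s² + 36))

Final answer: 36/(s(s² + 36))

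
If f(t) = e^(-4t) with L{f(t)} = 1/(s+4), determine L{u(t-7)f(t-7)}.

Time shift theorem: L{u(t-a)f(t-a)} = e^(-as)F(s). Here a=7, F(s) = 1/(s+4), so L{u(t-7)f(t-7)} = e^(-7s)·1/(s+4)

Final answer: e^(-7s)·1/(s+4)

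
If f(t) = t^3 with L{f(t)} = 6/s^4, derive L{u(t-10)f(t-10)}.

Time shift theorem: L{u(t-a)f(t-a)} = e^(-as)F(s). Here a=10, F(s) = 6/s^4, so L{u(t-10)f(t-10)} = e^(-10s)·6/s^4

Final answer: e^(-10s)·6/s^4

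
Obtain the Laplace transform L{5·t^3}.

L{t^n} = n!/s^(n+1), so L{t^3} = 6/s^4. Then L{5·t^3} = 5·6/s^4 = 30/s^4

Final answer: 30/s^4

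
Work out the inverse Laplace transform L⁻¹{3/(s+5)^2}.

L⁻¹{n!/(s-a)^(n+1)} = t^n·e^(at) with n=1, a=-5. So L⁻¹{1/(s+5)^2} = t·e^(-5t), and L⁻¹{3/(s+5)^2} = (3/1)·t·e^(-5t) = 3·t·e^(-5t)

Final answer: 3·t·e^(-5t)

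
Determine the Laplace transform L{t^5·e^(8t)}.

L{t^n·e^(at)} = n!/(s-a)^(n+1), so L{t^5·e^(8t)} = 120/(s-8)^6

Final answer: 120/(s-8)^6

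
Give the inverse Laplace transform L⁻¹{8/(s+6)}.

L⁻¹{1/(s-a)} = e^(at), so L⁻¹{1/(s+6)} = e^(-6t), and L⁻¹{8/(s+6)} = 8·e^(-6t)

Final answer: 8·e^(-6t)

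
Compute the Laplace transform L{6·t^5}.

L{t^n} = n!/s^(n+1), so L{t^5} = 120/s^6. Then L{6·t^5} = 6·120/s^6 = 720/s^6

Final answer: 720/s^6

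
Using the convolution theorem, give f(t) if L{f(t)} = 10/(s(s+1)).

10/(s(s+1)) = (10/s)·(1/(s+1)) = L{10}·L{e^(-t)}. By convolution, f(t) = 10*e^(-t) = ∫₀ᵗ 10·e^(-τ) dτ = 10·(1 - e^(-t))/1

Final answer: 10·(1 - e^(-t))/1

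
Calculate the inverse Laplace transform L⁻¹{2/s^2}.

L⁻¹{n!/s^(n+1)} = t^n with n=1. So L⁻¹{1/s^2} = t, and L⁻¹{2/s^2} = (2/1)·t = 2·t

Final answer: 2·t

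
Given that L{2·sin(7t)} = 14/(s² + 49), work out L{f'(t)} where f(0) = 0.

L{f'(t)} = s·F(s) - f(0) = s·14/(s² + 49) - 0 = 14s/(s² + 49)

Final answer: 14s/(s² + 49)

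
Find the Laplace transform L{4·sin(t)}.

L{sin(ωt)} = ω/(s² + ω²), so L{sin(t)} = 1/(s² + 1). Then L{4·sin(t)} = 4·1/(s² + 1) = 4/(s² + 1)

Final answer: 4/(s² + 1)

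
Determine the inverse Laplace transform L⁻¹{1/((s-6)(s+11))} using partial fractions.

Decompose: A/(s-6) + B/(s+11). A = 1/17, B = -1/17. f(t) = (e^(6t) - e^(-11t))/17

Final answer: (e^(6t) - e^(-11t))/17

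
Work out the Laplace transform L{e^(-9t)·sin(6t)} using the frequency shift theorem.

Frequency shift: L{e^(at)f(t)} = F(s-a). L{e^(-9t)·sin(6t)} = 6/((s+9)² + 36)

Final answer: 6/((s+9)² + 36)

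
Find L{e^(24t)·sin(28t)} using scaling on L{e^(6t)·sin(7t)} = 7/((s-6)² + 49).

Scaling with a=4: L{e^(24t)·sin(28t)} = (1/4) · 7/((s/4-6)² + 49). Simplifying: 28/((s-24)² + 784)

Final answer: 28/((s-24)² + 784)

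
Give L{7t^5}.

L{t^n} = n!/s^(n+1). So L{7t^5} = 7·5!/s^6 = 840/s^6

Final answer: 840/s^6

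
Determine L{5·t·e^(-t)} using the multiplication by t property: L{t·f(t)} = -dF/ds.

Using L{t^n·e^(at)} = n!/(s-a)^(n+1), L{t·e^(-t)} = 1/(s+1)^2, so L{5·t·e^(-t)} = 5·1/(s+1)^2 = 5/(s+1)^2

Final answer: 5/(s+1)^2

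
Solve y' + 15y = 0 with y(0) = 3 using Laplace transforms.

L{y'} + 15L{y} = 0. sY - 3 + 15Y = 0. Y(s+15) = 3. Y = 3/(s+15)

Final answer: y(t) = 3e^(-15t)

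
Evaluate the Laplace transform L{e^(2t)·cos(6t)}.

L{e^(at)·cos(ωt)} = (s-a)/((s-a)² + ω²), so L{e^(2t)·cos(6t)} = (s-2)/((s-2)² + 36)

Final answer: (s-2)/((s-2)² + 36)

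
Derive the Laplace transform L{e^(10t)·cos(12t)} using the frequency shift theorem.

Frequency shift: L{e^(at)f(t)} = F(s-a). L{e^(10t)·cos(12t)} = (s-10)/((s-10)² + 144)

Final answer: (s-10)/((s-10)² + 144)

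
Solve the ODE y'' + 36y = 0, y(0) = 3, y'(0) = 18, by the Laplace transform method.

L{y''} + 36L{y} = 0. s²Y - 3s - 18 + 36Y = 0. Y(s² + 36) = 3s + 18. Y = (3s + 18)/(s² + 36). Inverting: y(t) = 3cos(6t) + 3sin(6t)

Final answer: y(t) = 3cos(6t) + 3sin(6t)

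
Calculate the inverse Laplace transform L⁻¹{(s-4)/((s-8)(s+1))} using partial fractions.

Using partial fractions, f(t) = (4e^(8t) + 5e^(-t))/9

Final answer: (4e^(8t) + 5e^(-t))/9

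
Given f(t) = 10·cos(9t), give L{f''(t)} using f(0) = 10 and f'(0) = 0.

F(s) = 10s/(s² + 81). L{f''(t)} = s²F(s) - sf(0) - f'(0) = 10s³/(s² + 81) - 10s = (10s³ - 10s(s² + 81))/(s² + 81) = -810s/(s² + 81)

Final answer: -810s/(s² + 81)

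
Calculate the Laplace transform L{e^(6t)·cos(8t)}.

L{e^(at)·cos(ωt)} = (s-a)/((s-a)² + ω²), so L{e^(6t)·cos(8t)} = (s-6)/((s-6)² + 64)

Final answer: (s-6)/((s-6)² + 64)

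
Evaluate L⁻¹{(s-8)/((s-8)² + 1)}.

Using frequency shift: L⁻¹{(s-a)/((s-a)² + b²)} = e^(at)cos(bt). Here a=8, b=1

Final answer: e^(8t)·cos(t)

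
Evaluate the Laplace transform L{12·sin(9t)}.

L{sin(ωt)} = ω/(s² + ω²), so L{sin(9t)} = 9/(s² + 81). Then L{12·sin(9t)} = 12·9/(s² + 81) = 108/(s² + 81)

Final answer: 108/(s² + 81)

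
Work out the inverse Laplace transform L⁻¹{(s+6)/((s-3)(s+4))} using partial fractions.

Using partial fractions, f(t) = (9e^(3t) - 2e^(-4t))/7

Final answer: (9e^(3t) - 2e^(-4t))/7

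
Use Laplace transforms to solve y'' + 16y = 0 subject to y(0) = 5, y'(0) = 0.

L{y''} + 16L{y} = 0. s²Y - 5s - 0 + 16Y = 0. Y(s² + 16) = 5s. Y = (5s)/(s² + 16). Inverting: y(t) = 5cos(4t)

Final answer: y(t) = 5cos(4t)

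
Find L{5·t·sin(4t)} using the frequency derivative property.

L{sin(4t)} = 4/(s² + 16). By L{t·f(t)} = -F'(s): -d/ds[4/(s² + 16)] = -(4)·(-2s)/(s² + 16)² = 8s/(s² + 16)². Then L{5·t·sin(4t)} = 5·8s/(s² + 16)² = 40s/(s² + 16)²

Final answer: 40s/(s² + 16)²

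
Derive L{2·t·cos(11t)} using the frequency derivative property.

L{cos(11t)} = s/(s² + 121). Derivative: d/ds[s/(s² + 121)] = [(s² + 121) - s·2s]/(s² + 121)² = (121 - s²)/(s² + 121)². So L{t·cos(11t)} = -F'(s) = (s² - 121)/(s² + 121)². Then L{2·t·cos(11t)} = 2·(s² - 121)/(s² + 121)²

Final answer: 2·(s² - 121)/(s² + 121)²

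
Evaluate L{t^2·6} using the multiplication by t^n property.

L{6} = 6/s. d^1/ds^1[1/s] = -1/s². d^2/ds^2[1/s] = 2/s^3. So L{t^2} = (-1)^{2}·2/s^3 = 2/s^3. Then L{t^2·6} = 6·2/s^3 = 12/s^3

Final answer: 12/s^3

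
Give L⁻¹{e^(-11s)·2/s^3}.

L⁻¹{2/s^3} = t^2. By the time shift theorem, L⁻¹{e^(-as)F(s)} = u(t-a)f(t-a) with a=11, so L⁻¹{e^(-11s)·2/s^3} = u(t-11)·(t-11)^2

Final answer: u(t-11)·(t-11)^2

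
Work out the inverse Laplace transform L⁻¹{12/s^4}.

L⁻¹{n!/s^(n+1)} = t^n with n=3. So L⁻¹{6/s^4} = t^3, and L⁻¹{12/s^4} = (12/6)·t^3 = 2·t^3

Final answer: 2·t^3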